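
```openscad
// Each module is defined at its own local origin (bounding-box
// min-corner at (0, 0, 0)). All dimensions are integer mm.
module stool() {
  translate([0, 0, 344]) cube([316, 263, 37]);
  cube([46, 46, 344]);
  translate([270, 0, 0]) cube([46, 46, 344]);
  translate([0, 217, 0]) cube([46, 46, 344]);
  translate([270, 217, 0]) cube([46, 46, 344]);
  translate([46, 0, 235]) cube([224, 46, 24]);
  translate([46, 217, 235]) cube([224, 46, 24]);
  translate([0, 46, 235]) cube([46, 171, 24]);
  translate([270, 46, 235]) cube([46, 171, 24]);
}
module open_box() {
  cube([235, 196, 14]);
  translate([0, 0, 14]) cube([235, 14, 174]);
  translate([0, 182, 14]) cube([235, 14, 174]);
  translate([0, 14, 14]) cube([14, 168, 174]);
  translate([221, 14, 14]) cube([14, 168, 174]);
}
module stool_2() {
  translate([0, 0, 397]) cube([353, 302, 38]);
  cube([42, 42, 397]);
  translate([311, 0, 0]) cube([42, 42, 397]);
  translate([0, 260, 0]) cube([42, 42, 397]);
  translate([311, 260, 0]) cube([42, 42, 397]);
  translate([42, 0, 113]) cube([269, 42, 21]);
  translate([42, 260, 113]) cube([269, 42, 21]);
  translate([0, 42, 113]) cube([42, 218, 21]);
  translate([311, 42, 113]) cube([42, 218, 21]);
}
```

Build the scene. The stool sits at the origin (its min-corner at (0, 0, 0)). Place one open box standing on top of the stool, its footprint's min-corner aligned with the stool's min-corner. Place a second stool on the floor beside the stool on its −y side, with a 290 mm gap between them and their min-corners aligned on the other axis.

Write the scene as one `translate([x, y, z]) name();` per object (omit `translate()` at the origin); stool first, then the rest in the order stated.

stool();
translate([0, 0, 381]) open_box();
translate([0, -592, 0]) stool_2();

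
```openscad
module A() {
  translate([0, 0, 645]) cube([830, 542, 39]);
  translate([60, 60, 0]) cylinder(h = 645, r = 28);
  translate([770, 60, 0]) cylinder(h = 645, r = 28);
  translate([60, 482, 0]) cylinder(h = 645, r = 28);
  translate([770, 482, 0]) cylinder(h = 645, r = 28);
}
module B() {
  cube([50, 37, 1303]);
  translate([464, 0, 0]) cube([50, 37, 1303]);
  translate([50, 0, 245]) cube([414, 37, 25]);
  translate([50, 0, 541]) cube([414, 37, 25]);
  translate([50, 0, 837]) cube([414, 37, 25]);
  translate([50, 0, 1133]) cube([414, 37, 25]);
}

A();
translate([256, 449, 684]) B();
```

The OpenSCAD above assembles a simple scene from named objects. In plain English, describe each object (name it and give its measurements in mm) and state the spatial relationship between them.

A is a table with a 830×542 mm rectangular top, 39 mm thick, top surface at z = 684 mm, supported by four round legs of 56 mm diameter, each leg's bounding box inset 32 mm from the nearest pair of top edges, running from the floor.

B is a straight ladder. Two 50×37 mm vertical rails, 1303 mm tall, stand 514 mm apart (outside-to-outside) with their front faces coplanar on the −y side. 4 rungs, each 37 mm deep and 25 mm tall, span between the inner faces of the rails, front faces flush with the rails. The lowest rung's underside is at z = 245 mm and rungs are spaced 296 mm apart (underside to underside).

The ladder is on top of the table.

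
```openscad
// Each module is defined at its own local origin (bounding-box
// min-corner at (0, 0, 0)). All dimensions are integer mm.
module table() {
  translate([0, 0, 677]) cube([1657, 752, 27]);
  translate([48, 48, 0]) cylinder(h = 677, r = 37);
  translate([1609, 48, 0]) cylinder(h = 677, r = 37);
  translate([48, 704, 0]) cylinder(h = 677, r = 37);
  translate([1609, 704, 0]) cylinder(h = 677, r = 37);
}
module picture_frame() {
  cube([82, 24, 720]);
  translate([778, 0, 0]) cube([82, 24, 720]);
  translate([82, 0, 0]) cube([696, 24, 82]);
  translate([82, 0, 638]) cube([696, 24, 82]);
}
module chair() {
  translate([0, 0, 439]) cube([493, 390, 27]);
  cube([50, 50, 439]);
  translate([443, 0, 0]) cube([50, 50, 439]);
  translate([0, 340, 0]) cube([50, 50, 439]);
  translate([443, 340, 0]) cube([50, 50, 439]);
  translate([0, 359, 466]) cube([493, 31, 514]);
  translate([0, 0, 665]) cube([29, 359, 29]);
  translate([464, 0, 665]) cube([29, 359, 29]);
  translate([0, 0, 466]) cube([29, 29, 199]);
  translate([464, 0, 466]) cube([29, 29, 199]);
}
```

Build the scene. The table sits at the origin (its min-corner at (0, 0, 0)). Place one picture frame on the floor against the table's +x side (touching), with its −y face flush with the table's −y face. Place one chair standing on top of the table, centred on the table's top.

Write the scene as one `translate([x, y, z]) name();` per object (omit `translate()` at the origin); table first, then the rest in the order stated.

table();
translate([1657, 0, 0]) picture_frame();
translate([582, 181, 704]) chair();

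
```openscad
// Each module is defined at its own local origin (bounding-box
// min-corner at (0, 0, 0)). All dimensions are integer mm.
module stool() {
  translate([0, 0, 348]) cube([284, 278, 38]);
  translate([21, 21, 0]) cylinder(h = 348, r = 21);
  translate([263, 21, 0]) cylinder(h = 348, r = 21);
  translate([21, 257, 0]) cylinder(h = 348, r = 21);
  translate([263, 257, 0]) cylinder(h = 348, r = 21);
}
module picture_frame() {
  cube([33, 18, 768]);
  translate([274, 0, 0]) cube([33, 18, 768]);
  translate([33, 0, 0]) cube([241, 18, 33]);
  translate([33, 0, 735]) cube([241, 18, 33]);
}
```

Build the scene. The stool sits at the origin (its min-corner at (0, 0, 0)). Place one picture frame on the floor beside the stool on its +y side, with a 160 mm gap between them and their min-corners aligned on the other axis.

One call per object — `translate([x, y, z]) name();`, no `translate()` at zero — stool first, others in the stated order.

stool();
translate([0, 438, 0]) picture_frame();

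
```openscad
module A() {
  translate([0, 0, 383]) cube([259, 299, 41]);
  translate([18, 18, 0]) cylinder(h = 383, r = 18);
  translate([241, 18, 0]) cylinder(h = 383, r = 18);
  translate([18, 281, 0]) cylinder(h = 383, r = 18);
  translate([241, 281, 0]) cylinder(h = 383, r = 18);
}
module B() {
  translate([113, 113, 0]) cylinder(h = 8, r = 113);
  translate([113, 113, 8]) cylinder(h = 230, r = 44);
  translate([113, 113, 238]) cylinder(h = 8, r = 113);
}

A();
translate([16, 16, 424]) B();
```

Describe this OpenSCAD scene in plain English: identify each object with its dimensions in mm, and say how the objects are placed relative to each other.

A is a four-legged stool. The seat is 259×299 mm, 41 mm thick, top at z = 424 mm. It stands on four round legs, each 36 mm in diameter, from z = 0 to the seat underside, each leg's axis is inset half a diameter from the nearest pair of seat edges (so the leg's bounding box is flush with the corner).

B is a spool: two coaxial disc flanges of radius 113 mm and thickness 8 mm, joined by a core cylinder of radius 44 mm and height 230 mm. The lower flange rests on z = 0 and the three cylinders share a vertical axis.

The spool is on top of the stool.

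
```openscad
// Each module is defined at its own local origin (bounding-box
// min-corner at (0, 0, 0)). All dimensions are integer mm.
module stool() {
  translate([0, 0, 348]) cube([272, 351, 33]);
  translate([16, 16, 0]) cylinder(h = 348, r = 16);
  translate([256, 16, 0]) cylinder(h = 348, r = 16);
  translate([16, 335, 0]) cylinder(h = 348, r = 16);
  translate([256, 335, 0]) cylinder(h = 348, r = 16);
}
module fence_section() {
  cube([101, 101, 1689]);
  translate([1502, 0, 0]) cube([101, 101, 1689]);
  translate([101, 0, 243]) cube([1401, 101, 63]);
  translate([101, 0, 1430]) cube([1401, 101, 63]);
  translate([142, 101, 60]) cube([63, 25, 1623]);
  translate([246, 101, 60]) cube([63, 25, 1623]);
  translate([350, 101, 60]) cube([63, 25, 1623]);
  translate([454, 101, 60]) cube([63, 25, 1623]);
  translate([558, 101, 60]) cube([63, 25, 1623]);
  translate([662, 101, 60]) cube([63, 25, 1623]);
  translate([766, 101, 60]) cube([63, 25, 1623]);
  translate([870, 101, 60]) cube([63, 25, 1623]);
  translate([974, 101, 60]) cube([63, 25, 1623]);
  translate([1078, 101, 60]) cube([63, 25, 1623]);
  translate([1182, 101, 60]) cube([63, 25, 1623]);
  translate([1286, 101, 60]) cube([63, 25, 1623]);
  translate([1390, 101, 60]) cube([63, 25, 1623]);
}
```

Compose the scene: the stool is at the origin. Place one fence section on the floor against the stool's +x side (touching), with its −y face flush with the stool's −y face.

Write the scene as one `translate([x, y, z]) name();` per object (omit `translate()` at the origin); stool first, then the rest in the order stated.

stool();
translate([272, 0, 0]) fence_section();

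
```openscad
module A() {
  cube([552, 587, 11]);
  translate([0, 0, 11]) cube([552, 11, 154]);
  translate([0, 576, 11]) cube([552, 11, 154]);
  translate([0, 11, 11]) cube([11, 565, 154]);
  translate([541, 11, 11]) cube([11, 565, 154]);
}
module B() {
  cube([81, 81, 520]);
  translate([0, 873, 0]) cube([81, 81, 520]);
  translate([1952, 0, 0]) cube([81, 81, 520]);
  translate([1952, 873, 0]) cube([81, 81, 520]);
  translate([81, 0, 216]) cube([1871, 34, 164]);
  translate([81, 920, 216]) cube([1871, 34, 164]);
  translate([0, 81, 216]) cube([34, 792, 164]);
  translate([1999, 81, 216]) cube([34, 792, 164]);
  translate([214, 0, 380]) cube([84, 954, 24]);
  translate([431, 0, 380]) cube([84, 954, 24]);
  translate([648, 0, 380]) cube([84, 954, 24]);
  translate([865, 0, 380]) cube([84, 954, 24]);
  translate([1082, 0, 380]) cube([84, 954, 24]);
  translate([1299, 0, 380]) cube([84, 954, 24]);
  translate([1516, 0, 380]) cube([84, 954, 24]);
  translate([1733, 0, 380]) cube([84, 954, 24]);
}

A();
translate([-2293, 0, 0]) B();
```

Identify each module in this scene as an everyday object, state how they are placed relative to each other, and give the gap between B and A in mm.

A is an open box. B is a bed frame. The bed frame is on the floor beside the open box on its −x side. The gap between the bed frame and the open box is 260 mm.

The bed frame's nearest face is 260 mm from the open box's −x face.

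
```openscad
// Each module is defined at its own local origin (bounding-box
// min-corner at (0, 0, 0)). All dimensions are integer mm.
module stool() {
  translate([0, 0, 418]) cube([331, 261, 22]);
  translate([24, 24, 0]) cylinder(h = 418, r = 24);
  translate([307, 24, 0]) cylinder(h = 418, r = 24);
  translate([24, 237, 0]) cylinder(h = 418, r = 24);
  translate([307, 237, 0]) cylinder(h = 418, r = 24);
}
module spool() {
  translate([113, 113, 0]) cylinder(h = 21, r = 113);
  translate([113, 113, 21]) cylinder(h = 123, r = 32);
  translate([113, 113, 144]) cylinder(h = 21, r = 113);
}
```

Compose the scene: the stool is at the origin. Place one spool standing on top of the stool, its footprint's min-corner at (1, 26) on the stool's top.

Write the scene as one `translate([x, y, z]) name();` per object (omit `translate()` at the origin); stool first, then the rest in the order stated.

stool();
translate([1, 26, 440]) spool();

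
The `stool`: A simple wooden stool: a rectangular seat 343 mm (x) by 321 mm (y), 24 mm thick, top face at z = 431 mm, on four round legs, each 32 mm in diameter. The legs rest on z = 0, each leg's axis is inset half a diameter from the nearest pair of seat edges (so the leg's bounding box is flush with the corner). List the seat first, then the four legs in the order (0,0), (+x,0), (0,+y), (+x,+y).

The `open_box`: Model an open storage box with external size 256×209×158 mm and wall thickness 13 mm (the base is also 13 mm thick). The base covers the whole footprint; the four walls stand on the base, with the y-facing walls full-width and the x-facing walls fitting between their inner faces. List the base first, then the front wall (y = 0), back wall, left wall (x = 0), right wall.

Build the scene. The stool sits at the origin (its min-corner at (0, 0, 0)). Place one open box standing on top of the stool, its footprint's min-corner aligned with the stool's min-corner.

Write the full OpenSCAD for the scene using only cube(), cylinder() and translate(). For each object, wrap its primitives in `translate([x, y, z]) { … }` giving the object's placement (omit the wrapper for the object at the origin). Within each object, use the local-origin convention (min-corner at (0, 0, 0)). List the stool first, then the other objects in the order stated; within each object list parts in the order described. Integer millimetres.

translate([0, 0, 407]) cube([343, 321, 24]);
translate([16, 16, 0]) cylinder(h = 407, r = 16);
translate([327, 16, 0]) cylinder(h = 407, r = 16);
translate([16, 305, 0]) cylinder(h = 407, r = 16);
translate([327, 305, 0]) cylinder(h = 407, r = 16);
translate([0, 0, 431]) {
  cube([256, 209, 13]);
  translate([0, 0, 13]) cube([256, 13, 145]);
  translate([0, 196, 13]) cube([256, 13, 145]);
  translate([0, 13, 13]) cube([13, 183, 145]);
  translate([243, 13, 13]) cube([13, 183, 145]);
}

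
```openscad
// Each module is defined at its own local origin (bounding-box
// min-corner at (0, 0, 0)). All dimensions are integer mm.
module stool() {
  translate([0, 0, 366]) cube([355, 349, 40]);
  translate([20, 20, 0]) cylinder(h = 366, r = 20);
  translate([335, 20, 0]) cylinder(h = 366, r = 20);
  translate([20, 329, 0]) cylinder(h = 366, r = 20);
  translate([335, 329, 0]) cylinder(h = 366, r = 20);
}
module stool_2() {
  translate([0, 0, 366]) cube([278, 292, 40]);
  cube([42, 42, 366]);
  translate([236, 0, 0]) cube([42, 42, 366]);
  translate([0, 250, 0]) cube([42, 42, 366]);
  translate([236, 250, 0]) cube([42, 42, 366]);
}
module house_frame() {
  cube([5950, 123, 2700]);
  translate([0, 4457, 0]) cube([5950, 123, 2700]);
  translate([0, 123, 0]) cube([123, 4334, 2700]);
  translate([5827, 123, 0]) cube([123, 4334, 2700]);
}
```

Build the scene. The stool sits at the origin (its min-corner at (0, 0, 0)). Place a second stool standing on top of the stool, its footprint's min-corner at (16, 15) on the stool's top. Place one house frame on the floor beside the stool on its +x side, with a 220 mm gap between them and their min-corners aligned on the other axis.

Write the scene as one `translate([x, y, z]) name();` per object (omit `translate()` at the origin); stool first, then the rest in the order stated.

stool();
translate([16, 15, 406]) stool_2();
translate([575, 0, 0]) house_frame();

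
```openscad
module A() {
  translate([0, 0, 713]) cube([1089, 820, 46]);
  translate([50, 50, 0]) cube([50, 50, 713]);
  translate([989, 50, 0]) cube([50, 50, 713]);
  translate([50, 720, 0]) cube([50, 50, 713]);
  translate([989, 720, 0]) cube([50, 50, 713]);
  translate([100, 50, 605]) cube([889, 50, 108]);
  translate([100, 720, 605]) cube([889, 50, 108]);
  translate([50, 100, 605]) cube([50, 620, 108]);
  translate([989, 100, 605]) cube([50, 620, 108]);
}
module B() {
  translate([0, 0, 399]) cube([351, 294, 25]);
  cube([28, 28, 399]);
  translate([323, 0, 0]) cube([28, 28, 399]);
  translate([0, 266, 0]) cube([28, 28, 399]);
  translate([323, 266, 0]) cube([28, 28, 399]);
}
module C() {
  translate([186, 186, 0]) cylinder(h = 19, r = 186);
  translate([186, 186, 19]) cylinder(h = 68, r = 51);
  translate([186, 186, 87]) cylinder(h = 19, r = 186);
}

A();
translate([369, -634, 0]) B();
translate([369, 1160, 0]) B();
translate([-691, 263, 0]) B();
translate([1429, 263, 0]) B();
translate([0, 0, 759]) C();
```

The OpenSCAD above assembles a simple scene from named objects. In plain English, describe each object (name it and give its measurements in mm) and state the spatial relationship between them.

A is a table with a 1089×820 mm rectangular top, 46 mm thick, top surface at z = 759 mm, supported by four 50×50 mm square legs, each inset 50 mm from the nearest pair of top edges, running from the floor. Four apron rails, 50 mm thick and 108 mm tall, run between adjacent legs with their top edges flush with the underside of the top and their outer faces flush with the legs' outer faces.

B is a four-legged stool. The seat is 351×294 mm, 25 mm thick, top at z = 424 mm. It stands on four square legs, each 28×28 mm in cross-section, from z = 0 to the seat underside, each flush with a corner of the seat.

C is a spool: two coaxial disc flanges of radius 186 mm and thickness 19 mm, joined by a core cylinder of radius 51 mm and height 68 mm. The lower flange rests on z = 0 and the three cylinders share a vertical axis.

Four stools sit around the table at the −y, +y, −x, +x sides. The spool is on top of the table.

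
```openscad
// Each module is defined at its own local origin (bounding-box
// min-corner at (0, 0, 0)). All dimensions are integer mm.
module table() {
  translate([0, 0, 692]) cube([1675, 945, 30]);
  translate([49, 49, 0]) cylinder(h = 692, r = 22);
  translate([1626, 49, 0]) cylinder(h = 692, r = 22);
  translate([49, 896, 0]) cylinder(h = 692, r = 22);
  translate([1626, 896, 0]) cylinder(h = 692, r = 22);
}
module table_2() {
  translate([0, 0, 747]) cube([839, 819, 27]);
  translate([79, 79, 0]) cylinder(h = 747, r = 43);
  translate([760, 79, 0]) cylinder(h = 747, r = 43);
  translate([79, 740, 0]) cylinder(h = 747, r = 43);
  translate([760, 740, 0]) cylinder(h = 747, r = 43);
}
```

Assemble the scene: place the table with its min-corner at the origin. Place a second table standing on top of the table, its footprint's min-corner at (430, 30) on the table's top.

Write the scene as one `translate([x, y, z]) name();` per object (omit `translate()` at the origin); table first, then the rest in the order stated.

table();
translate([430, 30, 722]) table_2();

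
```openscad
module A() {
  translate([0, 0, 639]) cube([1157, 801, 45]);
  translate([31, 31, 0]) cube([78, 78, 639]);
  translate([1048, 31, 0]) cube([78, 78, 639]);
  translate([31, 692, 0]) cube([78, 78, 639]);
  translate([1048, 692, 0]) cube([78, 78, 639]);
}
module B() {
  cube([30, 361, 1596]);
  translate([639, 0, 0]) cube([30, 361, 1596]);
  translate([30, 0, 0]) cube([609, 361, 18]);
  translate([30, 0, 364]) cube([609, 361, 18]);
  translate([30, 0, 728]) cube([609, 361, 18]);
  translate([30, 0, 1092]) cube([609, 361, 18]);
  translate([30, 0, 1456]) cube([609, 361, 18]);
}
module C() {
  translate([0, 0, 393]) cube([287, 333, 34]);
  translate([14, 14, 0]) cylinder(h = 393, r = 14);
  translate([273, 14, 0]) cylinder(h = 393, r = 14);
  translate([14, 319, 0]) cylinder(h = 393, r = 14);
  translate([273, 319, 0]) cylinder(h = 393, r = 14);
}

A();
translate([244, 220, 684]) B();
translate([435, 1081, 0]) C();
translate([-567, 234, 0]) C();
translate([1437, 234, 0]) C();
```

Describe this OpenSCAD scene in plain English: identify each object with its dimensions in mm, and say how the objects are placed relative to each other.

A is a table: top 1157 mm (x) × 801 mm (y), 45 mm thick, upper face at z = 684 mm, on four 78×78 mm square legs, each inset 31 mm from the nearest pair of top edges, running from z = 0 to the bottom of the top.

B is a bookshelf 669 mm wide overall, 361 mm deep and 1596 mm tall. The two sides are 30 mm thick vertical panels. 5 horizontal shelves of 18 mm thickness span between the inner faces of the sides; the lowest shelf sits on the floor and shelves are stacked with a clear vertical gap of 346 mm between each pair.

C is a four-legged stool. The seat is a 287×333×34 mm slab whose top surface is at z = 427 mm; four round legs, each 28 mm in diameter, run from the floor (z = 0) to the underside of the seat, each leg's axis is inset half a diameter from the nearest pair of seat edges (so the leg's bounding box is flush with the corner).

The bookshelf is on top of the table, centred. Three stools sit around the table at the +y, −x, +x sides.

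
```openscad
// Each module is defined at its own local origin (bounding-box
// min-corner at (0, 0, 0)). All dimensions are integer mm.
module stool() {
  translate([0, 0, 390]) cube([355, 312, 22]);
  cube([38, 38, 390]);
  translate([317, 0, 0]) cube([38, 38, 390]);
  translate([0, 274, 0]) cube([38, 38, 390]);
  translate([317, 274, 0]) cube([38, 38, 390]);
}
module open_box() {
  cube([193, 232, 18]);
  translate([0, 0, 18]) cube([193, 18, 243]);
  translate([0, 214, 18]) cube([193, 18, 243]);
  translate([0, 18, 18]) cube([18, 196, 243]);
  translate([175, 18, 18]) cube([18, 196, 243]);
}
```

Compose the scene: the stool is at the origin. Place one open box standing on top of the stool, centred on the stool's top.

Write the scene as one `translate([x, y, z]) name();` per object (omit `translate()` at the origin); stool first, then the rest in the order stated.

stool();
translate([81, 40, 412]) open_box();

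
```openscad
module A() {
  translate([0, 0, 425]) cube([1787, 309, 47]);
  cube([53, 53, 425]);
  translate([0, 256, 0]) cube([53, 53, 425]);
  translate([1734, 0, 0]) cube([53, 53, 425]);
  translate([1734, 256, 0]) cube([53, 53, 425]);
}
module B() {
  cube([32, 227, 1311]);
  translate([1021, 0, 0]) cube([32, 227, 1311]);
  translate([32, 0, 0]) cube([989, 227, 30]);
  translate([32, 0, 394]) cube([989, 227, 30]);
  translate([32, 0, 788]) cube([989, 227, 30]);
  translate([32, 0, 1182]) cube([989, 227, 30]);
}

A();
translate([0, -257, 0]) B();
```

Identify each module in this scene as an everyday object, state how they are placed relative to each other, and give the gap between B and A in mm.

A is a bench. B is a bookshelf. The bookshelf is on the floor beside the bench on its −y side. The gap between the bookshelf and the bench is 30 mm.

The bookshelf's nearest face is 30 mm from the bench's −y face.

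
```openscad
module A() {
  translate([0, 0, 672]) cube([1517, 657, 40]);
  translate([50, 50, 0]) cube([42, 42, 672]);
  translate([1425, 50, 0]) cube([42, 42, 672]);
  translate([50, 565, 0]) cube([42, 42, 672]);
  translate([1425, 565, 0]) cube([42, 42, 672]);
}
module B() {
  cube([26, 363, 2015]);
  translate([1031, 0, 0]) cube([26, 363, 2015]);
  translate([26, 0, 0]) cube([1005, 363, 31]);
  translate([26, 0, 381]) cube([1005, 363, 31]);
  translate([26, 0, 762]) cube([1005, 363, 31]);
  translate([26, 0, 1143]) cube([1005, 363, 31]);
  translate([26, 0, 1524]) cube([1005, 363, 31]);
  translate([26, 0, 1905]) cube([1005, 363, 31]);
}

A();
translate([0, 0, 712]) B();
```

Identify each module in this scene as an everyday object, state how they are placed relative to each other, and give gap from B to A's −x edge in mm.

A is a table. B is a bookshelf. The bookshelf is on top of the table. The gap from the bookshelf to the table's −x edge is 0 mm.

The bookshelf's min-x is at 0; the table's min-x is 0; gap = 0 mm.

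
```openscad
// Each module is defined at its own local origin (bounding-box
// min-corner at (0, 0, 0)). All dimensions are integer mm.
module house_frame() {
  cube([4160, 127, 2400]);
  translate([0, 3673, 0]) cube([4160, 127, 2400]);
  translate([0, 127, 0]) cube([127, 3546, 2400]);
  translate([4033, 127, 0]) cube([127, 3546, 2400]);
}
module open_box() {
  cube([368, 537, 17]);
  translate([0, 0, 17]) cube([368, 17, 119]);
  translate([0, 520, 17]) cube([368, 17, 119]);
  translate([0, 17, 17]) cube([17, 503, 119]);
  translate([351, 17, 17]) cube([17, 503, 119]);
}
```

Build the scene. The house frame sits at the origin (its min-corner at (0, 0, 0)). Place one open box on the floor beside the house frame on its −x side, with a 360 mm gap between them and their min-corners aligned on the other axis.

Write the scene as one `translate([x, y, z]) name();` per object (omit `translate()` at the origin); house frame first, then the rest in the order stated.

house_frame();
translate([-728, 0, 0]) open_box();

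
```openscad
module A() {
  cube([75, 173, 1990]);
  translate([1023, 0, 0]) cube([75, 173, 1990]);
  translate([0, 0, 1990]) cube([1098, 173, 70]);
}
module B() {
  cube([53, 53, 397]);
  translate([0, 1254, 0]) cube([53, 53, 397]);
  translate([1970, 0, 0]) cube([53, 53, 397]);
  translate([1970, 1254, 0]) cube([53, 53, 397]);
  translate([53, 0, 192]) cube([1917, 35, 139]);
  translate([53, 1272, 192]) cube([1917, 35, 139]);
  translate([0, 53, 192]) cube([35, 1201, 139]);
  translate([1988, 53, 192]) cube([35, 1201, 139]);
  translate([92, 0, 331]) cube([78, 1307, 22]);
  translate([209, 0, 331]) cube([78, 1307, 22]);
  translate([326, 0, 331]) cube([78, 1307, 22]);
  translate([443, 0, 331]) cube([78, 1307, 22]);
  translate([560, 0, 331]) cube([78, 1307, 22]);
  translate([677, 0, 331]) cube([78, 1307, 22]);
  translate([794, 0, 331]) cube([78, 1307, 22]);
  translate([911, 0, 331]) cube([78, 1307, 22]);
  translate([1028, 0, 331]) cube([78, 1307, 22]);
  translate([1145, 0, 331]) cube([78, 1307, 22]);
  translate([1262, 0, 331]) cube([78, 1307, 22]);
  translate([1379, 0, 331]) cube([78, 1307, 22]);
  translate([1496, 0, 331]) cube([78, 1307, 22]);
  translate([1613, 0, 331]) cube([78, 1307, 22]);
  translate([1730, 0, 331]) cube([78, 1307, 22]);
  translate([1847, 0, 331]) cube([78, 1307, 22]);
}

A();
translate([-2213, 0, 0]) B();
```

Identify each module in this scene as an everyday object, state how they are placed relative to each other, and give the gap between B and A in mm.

The bed frame's nearest face is 190 mm from the door frame's −x face.

A is a door frame. B is a bed frame. The bed frame is on the floor beside the door frame on its −x side. The gap between the bed frame and the door frame is 190 mm.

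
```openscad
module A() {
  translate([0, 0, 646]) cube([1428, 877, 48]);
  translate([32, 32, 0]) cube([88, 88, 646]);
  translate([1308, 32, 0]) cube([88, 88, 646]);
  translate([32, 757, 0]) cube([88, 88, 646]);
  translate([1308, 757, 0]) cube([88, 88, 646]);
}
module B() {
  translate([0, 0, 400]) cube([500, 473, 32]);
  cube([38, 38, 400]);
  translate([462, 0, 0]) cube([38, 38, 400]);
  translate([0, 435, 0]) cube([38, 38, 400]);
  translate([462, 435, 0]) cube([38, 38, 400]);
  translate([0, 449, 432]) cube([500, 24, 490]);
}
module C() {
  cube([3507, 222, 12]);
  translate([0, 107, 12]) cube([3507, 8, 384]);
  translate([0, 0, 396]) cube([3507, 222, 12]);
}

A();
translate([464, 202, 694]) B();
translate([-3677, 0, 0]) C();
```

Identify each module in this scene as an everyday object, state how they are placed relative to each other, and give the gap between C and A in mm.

The I-beam's nearest face is 170 mm from the table's −x face.

A is a table. B is a chair. C is an I-beam. The chair is on top of the table, centred. The I-beam is on the floor beside the table on its −x side. The gap between the I-beam and the table is 170 mm.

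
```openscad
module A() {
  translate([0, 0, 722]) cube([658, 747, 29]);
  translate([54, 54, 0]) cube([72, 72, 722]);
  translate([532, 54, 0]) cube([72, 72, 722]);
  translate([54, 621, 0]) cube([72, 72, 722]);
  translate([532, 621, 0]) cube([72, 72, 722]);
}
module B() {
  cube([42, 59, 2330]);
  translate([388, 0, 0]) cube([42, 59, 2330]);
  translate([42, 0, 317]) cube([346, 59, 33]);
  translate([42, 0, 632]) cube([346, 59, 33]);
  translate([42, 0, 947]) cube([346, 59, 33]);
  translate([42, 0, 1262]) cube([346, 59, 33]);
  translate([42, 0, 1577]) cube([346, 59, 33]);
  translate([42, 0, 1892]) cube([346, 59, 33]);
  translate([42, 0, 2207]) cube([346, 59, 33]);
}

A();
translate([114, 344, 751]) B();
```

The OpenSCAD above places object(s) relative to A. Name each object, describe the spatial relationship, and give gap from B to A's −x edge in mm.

The ladder's min-x is at 114; the table's min-x is 0; gap = 114 mm.

A is a table. B is a ladder. The ladder is on top of the table, centred. The gap from the ladder to the table's −x edge is 114 mm.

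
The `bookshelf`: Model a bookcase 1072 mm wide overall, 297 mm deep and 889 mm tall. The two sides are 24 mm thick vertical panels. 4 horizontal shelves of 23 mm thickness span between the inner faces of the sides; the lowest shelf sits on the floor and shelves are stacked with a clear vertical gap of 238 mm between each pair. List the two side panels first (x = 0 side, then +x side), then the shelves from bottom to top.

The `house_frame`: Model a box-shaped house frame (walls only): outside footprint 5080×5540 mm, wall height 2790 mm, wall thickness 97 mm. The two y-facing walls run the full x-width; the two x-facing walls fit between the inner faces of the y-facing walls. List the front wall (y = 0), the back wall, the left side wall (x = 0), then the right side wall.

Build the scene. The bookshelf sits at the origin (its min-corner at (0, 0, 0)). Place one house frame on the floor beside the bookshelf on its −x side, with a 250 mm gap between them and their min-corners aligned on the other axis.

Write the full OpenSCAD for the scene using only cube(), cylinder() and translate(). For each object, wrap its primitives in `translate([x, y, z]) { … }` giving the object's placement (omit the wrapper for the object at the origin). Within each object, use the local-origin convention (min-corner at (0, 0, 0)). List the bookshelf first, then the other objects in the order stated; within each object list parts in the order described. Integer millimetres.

cube([24, 297, 889]);
translate([1048, 0, 0]) cube([24, 297, 889]);
translate([24, 0, 0]) cube([1024, 297, 23]);
translate([24, 0, 261]) cube([1024, 297, 23]);
translate([24, 0, 522]) cube([1024, 297, 23]);
translate([24, 0, 783]) cube([1024, 297, 23]);
translate([-5330, 0, 0]) {
  cube([5080, 97, 2790]);
  translate([0, 5443, 0]) cube([5080, 97, 2790]);
  translate([0, 97, 0]) cube([97, 5346, 2790]);
  translate([4983, 97, 0]) cube([97, 5346, 2790]);
}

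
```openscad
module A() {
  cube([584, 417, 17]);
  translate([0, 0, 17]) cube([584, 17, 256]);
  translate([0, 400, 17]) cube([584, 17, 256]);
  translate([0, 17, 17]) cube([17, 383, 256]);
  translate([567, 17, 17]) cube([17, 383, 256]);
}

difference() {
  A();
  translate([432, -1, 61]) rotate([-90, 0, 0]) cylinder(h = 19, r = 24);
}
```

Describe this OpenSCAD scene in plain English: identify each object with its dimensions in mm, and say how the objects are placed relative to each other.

A is an open-topped rectangular box: outside dimensions 584×417×273 mm, with a uniform wall and base thickness of 17 mm. The base is a full 584×417 slab on the floor; four walls sit on top of the base. The front and back walls (the −y and +y sides) span the full width; the two side walls fit between them.

The open box has a circular hole of radius 24 mm through its front wall, centred at (x = 432, z = 61).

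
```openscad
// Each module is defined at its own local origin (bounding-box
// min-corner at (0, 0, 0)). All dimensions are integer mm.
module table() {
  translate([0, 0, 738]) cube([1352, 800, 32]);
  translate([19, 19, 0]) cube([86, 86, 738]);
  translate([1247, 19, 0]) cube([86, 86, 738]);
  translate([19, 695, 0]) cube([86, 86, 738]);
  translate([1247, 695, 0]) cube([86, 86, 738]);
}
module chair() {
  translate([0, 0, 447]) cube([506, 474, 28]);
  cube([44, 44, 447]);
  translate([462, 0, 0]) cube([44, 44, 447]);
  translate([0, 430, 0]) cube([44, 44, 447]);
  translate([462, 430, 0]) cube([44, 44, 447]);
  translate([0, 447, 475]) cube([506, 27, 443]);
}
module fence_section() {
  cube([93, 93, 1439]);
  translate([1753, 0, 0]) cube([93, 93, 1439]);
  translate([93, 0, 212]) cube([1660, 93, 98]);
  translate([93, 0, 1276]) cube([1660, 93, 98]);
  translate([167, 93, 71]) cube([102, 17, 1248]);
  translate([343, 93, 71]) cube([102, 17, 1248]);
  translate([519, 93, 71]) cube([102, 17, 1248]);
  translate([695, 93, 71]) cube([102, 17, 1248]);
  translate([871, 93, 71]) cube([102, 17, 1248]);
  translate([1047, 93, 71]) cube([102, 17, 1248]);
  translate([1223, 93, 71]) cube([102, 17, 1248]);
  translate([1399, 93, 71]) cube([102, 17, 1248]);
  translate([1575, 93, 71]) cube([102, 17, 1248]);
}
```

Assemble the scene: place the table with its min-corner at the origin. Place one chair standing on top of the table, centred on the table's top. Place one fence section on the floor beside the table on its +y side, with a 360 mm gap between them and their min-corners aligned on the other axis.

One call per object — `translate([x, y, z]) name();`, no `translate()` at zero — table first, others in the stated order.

table();
translate([423, 163, 770]) chair();
translate([0, 1160, 0]) fence_section();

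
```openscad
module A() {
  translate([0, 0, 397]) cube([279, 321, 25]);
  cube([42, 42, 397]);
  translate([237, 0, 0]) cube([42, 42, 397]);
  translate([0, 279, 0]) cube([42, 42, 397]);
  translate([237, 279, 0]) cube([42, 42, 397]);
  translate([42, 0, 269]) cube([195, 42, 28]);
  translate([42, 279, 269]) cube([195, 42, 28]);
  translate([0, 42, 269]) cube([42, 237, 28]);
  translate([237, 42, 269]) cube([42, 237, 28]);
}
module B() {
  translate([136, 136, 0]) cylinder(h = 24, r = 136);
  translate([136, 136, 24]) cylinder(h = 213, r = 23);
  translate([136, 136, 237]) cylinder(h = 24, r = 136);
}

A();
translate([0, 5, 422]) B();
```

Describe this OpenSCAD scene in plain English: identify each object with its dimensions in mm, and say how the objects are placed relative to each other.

A is a four-legged stool. The seat is a 279×321×25 mm slab whose top surface is at z = 422 mm; four square legs, each 42×42 mm in cross-section, run from the floor (z = 0) to the underside of the seat, each flush with a corner of the seat. Four stretchers, 42 mm wide and 28 mm tall, connect adjacent legs with their undersides at z = 269 mm, each running between the inner faces of the legs it joins and aligned with the legs' outer faces on the other axis.

B is a spool: two coaxial disc flanges of radius 136 mm and thickness 24 mm, joined by a core cylinder of radius 23 mm and height 213 mm. The lower flange rests on z = 0 and the three cylinders share a vertical axis.

The spool is on top of the stool.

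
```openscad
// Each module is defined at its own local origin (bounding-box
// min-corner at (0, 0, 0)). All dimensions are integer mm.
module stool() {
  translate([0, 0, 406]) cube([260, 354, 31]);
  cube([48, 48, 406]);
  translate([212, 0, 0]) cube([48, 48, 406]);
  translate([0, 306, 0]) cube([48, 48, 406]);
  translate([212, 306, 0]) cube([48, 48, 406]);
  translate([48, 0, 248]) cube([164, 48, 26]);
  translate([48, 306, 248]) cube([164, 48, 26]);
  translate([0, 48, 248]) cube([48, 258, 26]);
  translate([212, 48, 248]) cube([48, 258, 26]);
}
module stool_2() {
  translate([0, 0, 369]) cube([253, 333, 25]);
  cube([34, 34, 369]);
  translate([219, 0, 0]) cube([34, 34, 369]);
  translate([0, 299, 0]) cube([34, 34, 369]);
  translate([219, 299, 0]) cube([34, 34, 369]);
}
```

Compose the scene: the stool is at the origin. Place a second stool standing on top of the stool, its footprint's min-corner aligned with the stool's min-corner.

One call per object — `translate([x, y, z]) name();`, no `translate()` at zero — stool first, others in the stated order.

stool();
translate([0, 0, 437]) stool_2();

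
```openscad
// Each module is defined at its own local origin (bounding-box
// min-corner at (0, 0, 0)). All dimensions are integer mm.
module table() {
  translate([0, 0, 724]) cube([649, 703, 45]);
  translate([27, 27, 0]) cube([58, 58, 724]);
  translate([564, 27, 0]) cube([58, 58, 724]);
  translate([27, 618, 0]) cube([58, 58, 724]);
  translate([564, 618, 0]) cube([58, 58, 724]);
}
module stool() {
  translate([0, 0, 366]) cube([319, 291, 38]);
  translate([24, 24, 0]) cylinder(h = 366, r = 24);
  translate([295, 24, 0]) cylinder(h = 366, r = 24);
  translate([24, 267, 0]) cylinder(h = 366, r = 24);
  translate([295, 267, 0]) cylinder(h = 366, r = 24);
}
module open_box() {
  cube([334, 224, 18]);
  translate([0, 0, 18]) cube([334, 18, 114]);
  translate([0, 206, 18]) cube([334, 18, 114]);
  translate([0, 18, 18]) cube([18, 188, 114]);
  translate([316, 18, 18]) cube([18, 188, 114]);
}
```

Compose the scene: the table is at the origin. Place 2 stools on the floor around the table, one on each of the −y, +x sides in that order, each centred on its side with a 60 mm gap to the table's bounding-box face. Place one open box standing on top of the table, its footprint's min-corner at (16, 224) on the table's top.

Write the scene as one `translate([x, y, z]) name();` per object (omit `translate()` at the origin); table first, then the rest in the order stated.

table();
translate([165, -351, 0]) stool();
translate([709, 206, 0]) stool();
translate([16, 224, 769]) open_box();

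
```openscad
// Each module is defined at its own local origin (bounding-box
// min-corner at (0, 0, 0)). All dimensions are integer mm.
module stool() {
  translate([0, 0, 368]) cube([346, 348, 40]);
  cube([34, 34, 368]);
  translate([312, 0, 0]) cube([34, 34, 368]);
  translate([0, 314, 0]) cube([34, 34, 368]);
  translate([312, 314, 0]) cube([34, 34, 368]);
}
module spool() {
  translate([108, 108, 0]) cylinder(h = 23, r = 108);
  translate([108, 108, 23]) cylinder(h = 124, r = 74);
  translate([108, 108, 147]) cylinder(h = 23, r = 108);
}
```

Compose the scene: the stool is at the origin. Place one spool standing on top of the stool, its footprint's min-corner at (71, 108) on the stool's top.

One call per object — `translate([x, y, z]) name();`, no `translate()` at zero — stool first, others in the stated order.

stool();
translate([71, 108, 408]) spool();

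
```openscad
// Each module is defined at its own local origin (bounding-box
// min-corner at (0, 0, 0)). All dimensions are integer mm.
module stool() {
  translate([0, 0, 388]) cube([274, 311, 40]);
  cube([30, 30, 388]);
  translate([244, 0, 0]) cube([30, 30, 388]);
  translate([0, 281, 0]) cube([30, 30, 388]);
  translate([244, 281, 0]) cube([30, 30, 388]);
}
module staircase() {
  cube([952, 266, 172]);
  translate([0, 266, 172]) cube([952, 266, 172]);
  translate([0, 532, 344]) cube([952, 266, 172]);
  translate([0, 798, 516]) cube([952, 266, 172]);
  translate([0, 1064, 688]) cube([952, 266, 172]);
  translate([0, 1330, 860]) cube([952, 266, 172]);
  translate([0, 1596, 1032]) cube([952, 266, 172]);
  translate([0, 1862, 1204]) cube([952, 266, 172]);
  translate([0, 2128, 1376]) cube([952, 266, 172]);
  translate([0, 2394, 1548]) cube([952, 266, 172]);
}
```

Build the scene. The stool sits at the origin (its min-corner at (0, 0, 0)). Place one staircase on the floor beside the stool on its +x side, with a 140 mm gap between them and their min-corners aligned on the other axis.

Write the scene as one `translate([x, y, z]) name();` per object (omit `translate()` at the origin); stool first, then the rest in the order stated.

stool();
translate([414, 0, 0]) staircase();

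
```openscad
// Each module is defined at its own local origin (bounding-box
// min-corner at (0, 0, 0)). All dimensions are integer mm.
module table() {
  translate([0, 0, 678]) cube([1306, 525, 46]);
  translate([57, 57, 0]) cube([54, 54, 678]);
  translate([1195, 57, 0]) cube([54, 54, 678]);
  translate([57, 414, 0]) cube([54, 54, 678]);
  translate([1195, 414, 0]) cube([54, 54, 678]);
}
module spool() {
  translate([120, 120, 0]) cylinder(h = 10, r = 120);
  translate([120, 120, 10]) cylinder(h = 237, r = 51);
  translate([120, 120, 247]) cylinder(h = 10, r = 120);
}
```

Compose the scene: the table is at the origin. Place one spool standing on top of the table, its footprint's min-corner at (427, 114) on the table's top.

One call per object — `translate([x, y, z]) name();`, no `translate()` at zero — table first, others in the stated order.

table();
translate([427, 114, 724]) spool();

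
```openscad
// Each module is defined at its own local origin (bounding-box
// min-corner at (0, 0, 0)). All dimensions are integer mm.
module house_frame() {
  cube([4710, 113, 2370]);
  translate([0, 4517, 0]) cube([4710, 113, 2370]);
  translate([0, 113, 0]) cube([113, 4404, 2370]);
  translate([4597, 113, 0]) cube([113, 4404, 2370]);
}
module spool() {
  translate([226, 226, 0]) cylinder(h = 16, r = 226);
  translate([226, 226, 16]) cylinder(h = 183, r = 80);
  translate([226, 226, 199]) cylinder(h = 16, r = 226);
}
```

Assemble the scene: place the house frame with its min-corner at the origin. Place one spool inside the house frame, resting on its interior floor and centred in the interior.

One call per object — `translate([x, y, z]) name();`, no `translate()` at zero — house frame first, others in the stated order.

house_frame();
translate([2129, 2089, 0]) spool();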